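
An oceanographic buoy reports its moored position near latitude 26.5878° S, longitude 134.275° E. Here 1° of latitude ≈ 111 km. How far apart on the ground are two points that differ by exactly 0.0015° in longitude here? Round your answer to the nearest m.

149 m

One degree of longitude here spans 111000 × cos 26.5878° = 111000 × 0.8942 ≈ 99261.7 m; 0.0015° of that is 148.893 m.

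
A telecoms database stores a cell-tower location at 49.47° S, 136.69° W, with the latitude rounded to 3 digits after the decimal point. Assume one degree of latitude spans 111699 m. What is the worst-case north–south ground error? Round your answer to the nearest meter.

Rounding to 3 decimal places leaves the latitude within ±0.0005° of the true value.
Along the meridian that is 0.0005° × 111699 m/° = 55.8495 m.

56 meters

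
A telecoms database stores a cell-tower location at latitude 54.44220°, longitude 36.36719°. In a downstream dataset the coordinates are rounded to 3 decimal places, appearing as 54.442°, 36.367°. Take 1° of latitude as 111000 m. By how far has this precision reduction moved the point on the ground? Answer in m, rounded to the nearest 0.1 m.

The latitude changed by +0.00020° and the longitude by +0.00019°.
North–south shift: 0.00020 × 111000 = 22.2 m.
E–W at 54.442°: 0.00019° × 111000 × cos 54.442° = 0.00019 × 111000 × 0.5815 ≈ 12.2644 m.
Combined displacement = (22.2² + 12.2644²)^½ ≈ 25.3625 m.

25.4 m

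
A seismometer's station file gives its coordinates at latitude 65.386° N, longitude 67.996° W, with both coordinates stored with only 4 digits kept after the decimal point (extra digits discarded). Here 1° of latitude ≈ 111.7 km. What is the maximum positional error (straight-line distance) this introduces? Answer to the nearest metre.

12 metres

Truncating at 4 decimal places can drop up to a full unit in the last place, so each coordinate may be off by as much as 0.0001°.
North–south component: 0.0001° × 111700 = 11.17 m.
Longitude error → 0.0001 × 111700 × cos 65.386° = 0.0001 × 111700 × 0.4165 ≈ 4.65234 m.
Worst case both components are at the extreme and orthogonal: √(11.17² + 4.65234²) ≈ 12.1001 m.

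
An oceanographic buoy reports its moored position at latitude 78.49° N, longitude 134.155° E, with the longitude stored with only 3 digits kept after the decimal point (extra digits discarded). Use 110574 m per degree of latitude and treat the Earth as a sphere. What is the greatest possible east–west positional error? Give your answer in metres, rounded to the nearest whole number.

Truncating at 3 decimal places can drop up to a full unit in the last place, so the longitude may be off by as much as 0.001°.
Parallels shrink by cos φ, so at 78.49° a degree of longitude is 110574 × 0.1995 ≈ 22063.8 m.
Maximum E–W displacement: 0.001 × 22063.8 = 22.0638 m.

22 metres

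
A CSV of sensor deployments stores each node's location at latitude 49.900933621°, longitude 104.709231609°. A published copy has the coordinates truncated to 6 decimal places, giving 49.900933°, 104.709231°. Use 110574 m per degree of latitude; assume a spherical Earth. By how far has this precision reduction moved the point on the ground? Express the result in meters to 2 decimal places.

Δlat = 49.900933621 − 49.900933 = +0.000000621°; Δlon = 104.709231609 − 104.709231 = +0.000000609°.
N–S: 0.000000621° × 110574 m/° = 0.0686665 m.
East–west at this latitude: 0.000000609° × 110574 × cos 49.9009° ≈ 0.000000609 × 71221.9 = 0.0433742 m.
Combined displacement = (0.0686665² + 0.0433742²)^½ ≈ 0.0812182 m.

0.08 meters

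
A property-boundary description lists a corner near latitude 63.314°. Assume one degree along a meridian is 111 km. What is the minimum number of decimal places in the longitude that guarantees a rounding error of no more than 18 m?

4

At 63.314° one degree of longitude covers 111000 × cos 63.314° ≈ 111000 × 0.4491 ≈ 49850.2 m.
N decimal places → at most half a unit in the last place, 0.5 × 10⁻ᴺ° = 49850.2/2 × 10⁻ᴺ m.
Setting 24925.1 × 10⁻ᴺ ≤ 18 gives 10ᴺ ≥ 1385, i.e. N ≥ 3.14.
So 4 decimal places suffice (2.49 m); 3 would allow up to 24.9 m.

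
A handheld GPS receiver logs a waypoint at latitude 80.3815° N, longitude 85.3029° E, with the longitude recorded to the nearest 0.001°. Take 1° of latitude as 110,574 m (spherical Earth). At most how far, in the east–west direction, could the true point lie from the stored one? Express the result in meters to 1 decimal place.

Rounding to 3 decimal places leaves the longitude within ±0.0005° of the true value.
One degree of longitude at 80.3815° is 110574 × cos 80.3815° ≈ 110574 × 0.1671 = 18475.5 m.
Maximum E–W displacement: 0.0005 × 18475.5 = 9.23774 m.

9.2 meters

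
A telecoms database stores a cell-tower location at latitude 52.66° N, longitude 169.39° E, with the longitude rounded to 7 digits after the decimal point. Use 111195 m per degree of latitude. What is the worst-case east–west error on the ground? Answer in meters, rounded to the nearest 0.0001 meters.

Rounding to 7 decimal places leaves the longitude within ±5e-08° of the true value.
Parallels shrink by cos φ, so at 52.66° a degree of longitude is 111195 × 0.6065 ≈ 67444.6 m.
East–west error: 5e-08° × 67444.6 m/° ≈ 0.00337223 m.

0.0034 meters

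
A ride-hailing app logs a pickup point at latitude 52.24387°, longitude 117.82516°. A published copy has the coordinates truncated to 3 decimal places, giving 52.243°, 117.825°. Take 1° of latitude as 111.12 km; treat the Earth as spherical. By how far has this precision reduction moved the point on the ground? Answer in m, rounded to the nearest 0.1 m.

Δlat = 52.24387 − 52.243 = +0.00087°; Δlon = 117.82516 − 117.825 = +0.00016°.
North–south shift: 0.00087 × 111120 = 96.6744 m.
E–W at 52.243°: 0.00016° × 111120 × cos 52.243° = 0.00016 × 111120 × 0.6123 ≈ 10.8865 m.
Hypotenuse of the two orthogonal shifts: √(96.6744² + 10.8865²) = 97.2854 m.

97.3 m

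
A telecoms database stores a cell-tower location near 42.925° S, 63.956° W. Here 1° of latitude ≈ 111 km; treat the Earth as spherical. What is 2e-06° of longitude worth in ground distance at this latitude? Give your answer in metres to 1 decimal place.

At 42.925° a degree of longitude is 111000 × cos 42.925° ≈ 81279.3 m, so 2e-06° corresponds to 0.162559 m.

0.2 metres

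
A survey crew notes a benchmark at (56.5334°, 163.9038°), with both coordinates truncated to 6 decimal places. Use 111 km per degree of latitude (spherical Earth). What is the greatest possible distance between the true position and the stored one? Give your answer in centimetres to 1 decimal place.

Truncating at 6 decimal places can drop up to a full unit in the last place, so each coordinate may be off by as much as 1e-06°.
Latitude error → 1e-06 × 111000 = 0.111 m along the meridian.
E–W at 56.5334°: 1e-06° × 111000 × cos 56.5334° = 1e-06 × 111000 × 0.5515 ≈ 0.061211 m.
Worst case both components are at the extreme and orthogonal: √(0.111² + 0.061211²) ≈ 0.126759 m.
That is 0.126759 m = 12.676 cm.

12.7 centimetres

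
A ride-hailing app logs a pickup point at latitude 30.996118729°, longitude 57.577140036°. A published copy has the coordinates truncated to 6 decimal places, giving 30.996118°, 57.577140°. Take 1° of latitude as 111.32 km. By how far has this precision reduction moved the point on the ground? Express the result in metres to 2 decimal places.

0.08 metres

The latitude changed by +0.000000729° and the longitude by +0.000000036°.
N–S: 0.000000729° × 111320 m/° = 0.0811523 m.
E–W at 30.9961°: 0.000000036° × 111320 × cos 30.9961° = 0.000000036 × 111320 × 0.8572 ≈ 0.00343526 m.
Combined displacement = (0.0811523² + 0.00343526²)^½ ≈ 0.081225 m.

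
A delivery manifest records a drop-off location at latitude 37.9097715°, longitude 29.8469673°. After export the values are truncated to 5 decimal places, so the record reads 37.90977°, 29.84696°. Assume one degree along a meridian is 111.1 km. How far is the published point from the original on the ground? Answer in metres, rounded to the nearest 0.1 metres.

The latitude changed by +0.0000015° and the longitude by +0.0000073°.
N–S: 0.0000015° × 111100 m/° = 0.16665 m.
E–W at 37.9098°: 0.0000073° × 111100 × cos 37.9098° = 0.0000073 × 111100 × 0.7890 ≈ 0.639886 m.
Hypotenuse of the two orthogonal shifts: √(0.16665² + 0.639886²) = 0.661231 m.

0.7 metres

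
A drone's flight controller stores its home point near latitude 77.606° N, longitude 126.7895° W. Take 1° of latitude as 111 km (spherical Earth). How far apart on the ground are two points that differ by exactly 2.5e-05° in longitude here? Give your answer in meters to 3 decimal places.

2.5e-05° of longitude at 77.606° is 2.5e-05 × 111000 × cos 77.606° ≈ 2.5e-05 × 23824.3 = 0.595607 m.

0.596 meters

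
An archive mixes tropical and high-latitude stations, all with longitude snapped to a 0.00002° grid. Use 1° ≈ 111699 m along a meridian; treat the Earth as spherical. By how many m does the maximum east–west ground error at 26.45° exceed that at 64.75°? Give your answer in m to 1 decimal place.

With a 0.00002° grid the true value lies within half a step, ±0.00002°/2 = ±1e-05°, of the stored one.
At 26.45°: 1e-05° × 111699 × cos 26.45° = 1e-05 × 111699 × 0.8953 ≈ 1.0001 m.
At 64.75°: 1e-05° × 111699 × cos 64.75° = 1e-05 × 111699 × 0.4266 ≈ 0.47647 m.
Difference: 1.0001 − 0.47647 = 0.52359 m.

0.5 m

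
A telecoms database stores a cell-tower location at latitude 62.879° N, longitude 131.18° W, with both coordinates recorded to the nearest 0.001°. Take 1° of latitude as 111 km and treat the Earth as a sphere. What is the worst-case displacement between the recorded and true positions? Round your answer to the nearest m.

Rounding to 3 decimal places leaves each coordinate within ±0.0005° of the true value.
North–south component: 0.0005° × 111000 = 55.5 m.
E–W at 62.879°: 0.0005° × 111000 × cos 62.879° = 0.0005 × 111000 × 0.4559 ≈ 25.3008 m.
Combining orthogonally: (55.5² + 25.3008²)^½ ≈ 60.9949 m.

61 m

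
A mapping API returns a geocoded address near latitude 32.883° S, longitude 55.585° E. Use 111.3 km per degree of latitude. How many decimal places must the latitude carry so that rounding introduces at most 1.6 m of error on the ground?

5 decimal places

One degree of latitude covers 111300 m.
Rounding to N decimal places gives at most 0.5 × 10⁻ᴺ degrees of error, i.e. 0.5 × 10⁻ᴺ × 111300 m.
Need 0.5 × 111300 × 10⁻ᴺ ≤ 1.6 → 10⁻ᴺ ≤ 2.875e-05, so N ≥ 4.54.
At 4 places the error can reach 5.57 m, but 5 places keeps it to 0.556 m.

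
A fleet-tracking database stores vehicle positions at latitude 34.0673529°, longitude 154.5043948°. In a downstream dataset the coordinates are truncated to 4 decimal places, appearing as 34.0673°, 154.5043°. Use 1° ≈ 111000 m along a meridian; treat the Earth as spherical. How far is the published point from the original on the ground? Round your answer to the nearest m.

The latitude changed by +0.0000529° and the longitude by +0.0000948°.
N–S: 0.0000529° × 111000 m/° = 5.8719 m.
E–W at 34.0673°: 0.0000948° × 111000 × cos 34.0673° = 0.0000948 × 111000 × 0.8284 ≈ 8.71688 m.
Hypotenuse of the two orthogonal shifts: √(5.8719² + 8.71688²) = 10.5101 m.

11 m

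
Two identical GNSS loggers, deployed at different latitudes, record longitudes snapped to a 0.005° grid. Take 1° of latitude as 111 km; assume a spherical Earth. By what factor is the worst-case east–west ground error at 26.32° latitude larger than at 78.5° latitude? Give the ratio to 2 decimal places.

With a 0.005° grid the true value lies within half a step, ±0.005°/2 = ±0.0025°, of the stored one.
At 26.32°: 0.0025° × 111000 × cos 26.32° = 0.0025 × 111000 × 0.8963 ≈ 248.73 m.
Error at 78.5° = 0.0025° × 111000 × cos 78.5° ≈ 277.5 × 0.1994 = 55.325 m.
Ratio: 248.73 / 55.325 = cos 26.32° / cos 78.5° ≈ 4.4959.

4.50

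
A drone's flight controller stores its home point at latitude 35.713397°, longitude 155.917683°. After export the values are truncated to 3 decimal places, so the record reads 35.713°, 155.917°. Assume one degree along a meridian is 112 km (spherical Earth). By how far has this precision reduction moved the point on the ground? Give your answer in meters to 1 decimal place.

76.4 meters

Δlat = 35.713397 − 35.713 = +0.000397°; Δlon = 155.917683 − 155.917 = +0.000683°.
N–S: 0.000397° × 112000 m/° = 44.464 m.
E–W at 35.713°: 0.000683° × 112000 × cos 35.713° = 0.000683 × 112000 × 0.8120 ≈ 62.111 m.
Distance: √(44.464² + 62.111²) ≈ 76.386 m.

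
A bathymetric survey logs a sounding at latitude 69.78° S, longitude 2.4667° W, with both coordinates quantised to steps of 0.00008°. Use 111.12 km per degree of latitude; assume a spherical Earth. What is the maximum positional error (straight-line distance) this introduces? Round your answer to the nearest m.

5 m

With a 0.00008° grid the true value lies within half a step, ±0.00008°/2 = ±4e-05°, of the stored one.
N–S: 4e-05° × 111120 m/° = 4.4448 m.
E–W at 69.78°: 4e-05° × 111120 × cos 69.78° = 4e-05 × 111120 × 0.3456 ≈ 1.53624 m.
The two errors are perpendicular, so the maximum displacement is √(4.4448² + 1.53624²) ≈ 4.70279 m.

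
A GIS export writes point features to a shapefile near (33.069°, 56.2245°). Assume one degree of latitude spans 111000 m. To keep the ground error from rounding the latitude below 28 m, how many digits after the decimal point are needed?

One degree of latitude covers 111000 m.
Rounding to N decimal places gives at most 0.5 × 10⁻ᴺ degrees of error, i.e. 0.5 × 10⁻ᴺ × 111000 m.
Need 0.5 × 111000 × 10⁻ᴺ ≤ 28 → 10⁻ᴺ ≤ 5.045e-04, so N ≥ 3.30.
So 4 decimal places suffice (5.55 m); 3 would allow up to 55.5 m.

4 decimal places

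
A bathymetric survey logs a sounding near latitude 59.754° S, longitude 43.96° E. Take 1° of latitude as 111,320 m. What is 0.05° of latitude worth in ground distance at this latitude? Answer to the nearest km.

6 km

Along a meridian 0.05° is 0.05 × 111320 = 5566 m.
That is 5566 m = 5.566 km.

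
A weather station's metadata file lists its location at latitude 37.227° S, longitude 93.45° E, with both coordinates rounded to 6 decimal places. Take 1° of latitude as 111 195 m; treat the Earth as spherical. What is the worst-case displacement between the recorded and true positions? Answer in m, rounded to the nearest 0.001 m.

Rounding to 6 decimal places leaves each coordinate within ±5e-07° of the true value.
North–south component: 5e-07° × 111195 = 0.0555975 m.
East–west component at 37.227°: 5e-07° × 111195 × cos 37.227° ≈ 5e-07 × 88538.5 ≈ 0.0442692 m.
Worst case both components are at the extreme and orthogonal: √(0.0555975² + 0.0442692²) ≈ 0.0710693 m.

0.071 m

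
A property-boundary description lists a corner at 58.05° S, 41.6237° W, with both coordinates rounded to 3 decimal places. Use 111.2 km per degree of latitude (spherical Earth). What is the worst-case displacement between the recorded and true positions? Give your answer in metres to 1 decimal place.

62.9 metres

Rounding to 3 decimal places leaves each coordinate within ±0.0005° of the true value.
North–south component: 0.0005° × 111200 = 55.6 m.
E–W at 58.05°: 0.0005° × 111200 × cos 58.05° = 0.0005 × 111200 × 0.5292 ≈ 29.4224 m.
Combining orthogonally: (55.6² + 29.4224²)^½ ≈ 62.905 m.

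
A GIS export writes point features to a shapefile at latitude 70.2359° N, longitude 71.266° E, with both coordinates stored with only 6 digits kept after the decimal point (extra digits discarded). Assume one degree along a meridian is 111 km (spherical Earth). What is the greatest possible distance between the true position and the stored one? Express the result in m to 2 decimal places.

0.12 m

Truncating at 6 decimal places can drop up to a full unit in the last place, so each coordinate may be off by as much as 1e-06°.
Latitude error → 1e-06 × 111000 = 0.111 m along the meridian.
East–west component at 70.2359°: 1e-06° × 111000 × cos 70.2359° ≈ 1e-06 × 37534.5 ≈ 0.0375345 m.
Worst case both components are at the extreme and orthogonal: √(0.111² + 0.0375345²) ≈ 0.117174 m.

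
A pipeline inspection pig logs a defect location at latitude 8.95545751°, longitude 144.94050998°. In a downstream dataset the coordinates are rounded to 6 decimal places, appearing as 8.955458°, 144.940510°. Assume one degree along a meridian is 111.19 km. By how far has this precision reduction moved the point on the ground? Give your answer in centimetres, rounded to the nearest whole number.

5 centimetres

Δlat = 8.95545751 − 8.955458 = -0.00000049°; Δlon = 144.94050998 − 144.940510 = -0.00000002°.
N–S: -0.00000049° × 111190 m/° = -0.0544831 m.
East–west at this latitude: -0.00000002° × 111190 × cos 8.95546° ≈ -0.00000002 × 109835 = -0.00219669 m.
Hypotenuse of the two orthogonal shifts: √(0.0544831² + 0.00219669²) = 0.0545274 m.
That is 0.0545274 m = 5.4527 cm.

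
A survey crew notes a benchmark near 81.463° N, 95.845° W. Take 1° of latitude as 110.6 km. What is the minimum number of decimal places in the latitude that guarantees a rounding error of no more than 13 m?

One degree of latitude covers 110600 m.
With N decimal places the half-ulp bound is 0.5·10⁻ᴺ°, or 0.5·10⁻ᴺ × 110600 m on the ground.
Need 0.5 × 110600 × 10⁻ᴺ ≤ 13 → 10⁻ᴺ ≤ 2.351e-04, so N ≥ 3.63.
N = 3 would give 55.3 m (too coarse); N = 4 gives 5.53 m ≤ 13 m.

4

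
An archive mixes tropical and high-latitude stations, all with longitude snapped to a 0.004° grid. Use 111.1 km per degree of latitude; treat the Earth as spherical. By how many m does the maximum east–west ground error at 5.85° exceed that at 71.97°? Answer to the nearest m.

152 m

With a 0.004° grid the true value lies within half a step, ±0.004°/2 = ±0.002°, of the stored one.
Error at 5.85° = 0.002° × 111100 × cos 5.85° ≈ 222.2 × 0.9948 = 221.04 m.
Error at 71.97° = 0.002° × 111100 × cos 71.97° ≈ 222.2 × 0.3095 = 68.774 m.
So the lower-latitude error exceeds the higher by 221.04 − 68.774 = 152.27 m.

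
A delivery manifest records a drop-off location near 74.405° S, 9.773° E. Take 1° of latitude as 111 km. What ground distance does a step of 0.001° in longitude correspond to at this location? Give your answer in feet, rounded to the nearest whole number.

At 74.405° a degree of longitude is 111000 × cos 74.405° ≈ 29840.8 m, so 0.001° corresponds to 29.8408 m.
Converting: 29.8408 m × 3.2808 ft/m ≈ 97.903 ft.

98 feet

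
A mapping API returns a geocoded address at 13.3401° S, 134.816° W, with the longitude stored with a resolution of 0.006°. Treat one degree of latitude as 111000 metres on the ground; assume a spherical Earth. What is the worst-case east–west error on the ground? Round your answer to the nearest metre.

With a 0.006° grid the true value lies within half a step, ±0.006°/2 = ±0.003°, of the stored one.
One degree of longitude at 13.3401° is 111000 × cos 13.3401° ≈ 111000 × 0.9730 = 108005 m.
East–west error: 0.003° × 108005 m/° ≈ 324.015 m.

324 metres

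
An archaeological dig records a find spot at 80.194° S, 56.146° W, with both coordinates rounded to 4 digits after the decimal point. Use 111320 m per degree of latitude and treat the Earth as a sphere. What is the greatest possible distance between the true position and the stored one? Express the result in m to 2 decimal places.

5.65 m

Rounding to 4 decimal places leaves each coordinate within ±5e-05° of the true value.
N–S: 5e-05° × 111320 m/° = 5.566 m.
East–west component at 80.194°: 5e-05° × 111320 × cos 80.194° ≈ 5e-05 × 18959.2 ≈ 0.94796 m.
The two errors are perpendicular, so the maximum displacement is √(5.566² + 0.94796²) ≈ 5.64615 m.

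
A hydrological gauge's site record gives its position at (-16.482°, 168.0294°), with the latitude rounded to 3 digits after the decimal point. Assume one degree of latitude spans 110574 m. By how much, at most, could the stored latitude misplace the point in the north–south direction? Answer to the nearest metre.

55 metres

Rounding to 3 decimal places leaves the latitude within ±0.0005° of the true value.
North–south distance: 0.0005° × 110574 m/° = 55.287 m.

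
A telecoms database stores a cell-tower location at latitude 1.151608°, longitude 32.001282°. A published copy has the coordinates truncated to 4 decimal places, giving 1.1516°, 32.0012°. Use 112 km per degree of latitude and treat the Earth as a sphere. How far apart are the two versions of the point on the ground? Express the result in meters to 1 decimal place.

9.2 meters

Δlat = 1.151608 − 1.1516 = +0.000008°; Δlon = 32.001282 − 32.0012 = +0.000082°.
N–S: 0.000008° × 112000 m/° = 0.896 m.
East–west at this latitude: 0.000082° × 112000 × cos 1.1516° ≈ 0.000082 × 111977 = 9.18214 m.
Combined displacement = (0.896² + 9.18214²)^½ ≈ 9.22576 m.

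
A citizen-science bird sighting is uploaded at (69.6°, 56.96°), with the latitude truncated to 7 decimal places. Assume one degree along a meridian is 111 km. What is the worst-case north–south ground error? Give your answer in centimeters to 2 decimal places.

1.11 centimeters

Truncating at 7 decimal places can drop up to a full unit in the last place, so the latitude may be off by as much as 1e-07°.
North–south distance: 1e-07° × 111000 m/° = 0.0111 m.
That is 0.0111 m = 1.11 cm.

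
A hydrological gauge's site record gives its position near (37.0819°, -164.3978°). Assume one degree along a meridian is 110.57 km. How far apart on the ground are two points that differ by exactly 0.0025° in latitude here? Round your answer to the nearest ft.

0.0025° × 110570 m/° = 276.425 m.
In feet: 276.425 m ÷ 0.3048 ≈ 906.91 ft.

907 ft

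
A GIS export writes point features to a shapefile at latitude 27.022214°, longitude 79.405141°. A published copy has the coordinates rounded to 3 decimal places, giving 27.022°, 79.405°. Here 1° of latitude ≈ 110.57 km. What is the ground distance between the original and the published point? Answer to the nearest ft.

The latitude changed by +0.000214° and the longitude by +0.000141°.
North–south shift: 0.000214 × 110570 = 23.662 m.
E–W at 27.022°: 0.000141° × 110570 × cos 27.022° = 0.000141 × 110570 × 0.8908 ≈ 13.8884 m.
Hypotenuse of the two orthogonal shifts: √(23.662² + 13.8884²) = 27.4368 m.
Converting: 27.4368 m × 3.2808 ft/m ≈ 90.016 ft.

90 ft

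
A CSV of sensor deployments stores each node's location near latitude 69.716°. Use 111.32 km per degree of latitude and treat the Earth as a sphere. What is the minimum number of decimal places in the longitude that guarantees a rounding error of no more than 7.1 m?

At 69.716° one degree of longitude covers 111320 × cos 69.716° ≈ 111320 × 0.3467 ≈ 38591.7 m.
Rounding to N decimal places gives at most 0.5 × 10⁻ᴺ degrees of error, i.e. 0.5 × 10⁻ᴺ × 38591.7 m.
Need 0.5 × 38591.7 × 10⁻ᴺ ≤ 7.1 → 10⁻ᴺ ≤ 3.680e-04, so N ≥ 3.43.
N = 3 would give 19.3 m (too coarse); N = 4 gives 1.93 m ≤ 7.1 m.

4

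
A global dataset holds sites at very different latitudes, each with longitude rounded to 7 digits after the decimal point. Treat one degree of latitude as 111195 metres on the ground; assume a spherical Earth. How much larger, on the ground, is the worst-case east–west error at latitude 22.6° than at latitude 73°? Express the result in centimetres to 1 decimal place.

Rounding to 7 decimal places leaves the longitude within ±5e-08° of the true value.
Error at 22.6° = 5e-08° × 111195 × cos 22.6° ≈ 0.0055597 × 0.9232 = 0.0051328 m.
At 73°: 5e-08° × 111195 × cos 73° = 5e-08 × 111195 × 0.2924 ≈ 0.0016255 m.
So the lower-latitude error exceeds the higher by 0.0051328 − 0.0016255 = 0.0035073 m.
That is 0.0035073 m = 0.35073 cm.

0.4 centimetres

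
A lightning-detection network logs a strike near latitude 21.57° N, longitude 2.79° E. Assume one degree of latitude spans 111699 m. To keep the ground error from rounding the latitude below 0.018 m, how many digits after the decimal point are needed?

7 decimal places

One degree of latitude covers 111699 m.
With N decimal places the half-ulp bound is 0.5·10⁻ᴺ°, or 0.5·10⁻ᴺ × 111699 m on the ground.
Setting 55849.5 × 10⁻ᴺ ≤ 0.018 gives 10ᴺ ≥ 3.103e+06, i.e. N ≥ 6.49.
So 7 decimal places suffice (0.00558 m); 6 would allow up to 0.0558 m.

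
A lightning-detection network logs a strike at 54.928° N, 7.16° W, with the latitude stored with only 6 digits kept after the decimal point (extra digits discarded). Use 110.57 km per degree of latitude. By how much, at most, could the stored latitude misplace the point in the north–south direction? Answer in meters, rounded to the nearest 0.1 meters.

Truncating at 6 decimal places can drop up to a full unit in the last place, so the latitude may be off by as much as 1e-06°.
Along the meridian that is 1e-06° × 110570 m/° = 0.11057 m.

0.1 meters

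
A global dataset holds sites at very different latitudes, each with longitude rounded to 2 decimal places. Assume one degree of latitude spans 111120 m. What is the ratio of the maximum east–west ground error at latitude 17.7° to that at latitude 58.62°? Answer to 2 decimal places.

Rounding to 2 decimal places leaves the longitude within ±0.005° of the true value.
Error at 17.7° = 0.005° × 111120 × cos 17.7° ≈ 555.6 × 0.9527 = 529.3 m.
Error at 58.62° = 0.005° × 111120 × cos 58.62° ≈ 555.6 × 0.5207 = 289.31 m.
The ratio reduces to cos 17.7° / cos 58.62° = 0.9527/0.5207 ≈ 1.8295.

1.83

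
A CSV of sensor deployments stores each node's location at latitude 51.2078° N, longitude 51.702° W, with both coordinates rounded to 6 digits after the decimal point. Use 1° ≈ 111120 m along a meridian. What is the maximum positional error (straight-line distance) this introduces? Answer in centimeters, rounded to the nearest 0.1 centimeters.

Rounding to 6 decimal places leaves each coordinate within ±5e-07° of the true value.
North–south component: 5e-07° × 111120 = 0.05556 m.
Longitude error → 5e-07 × 111120 × cos 51.2078° = 5e-07 × 111120 × 0.6265 ≈ 0.0348082 m.
Combining orthogonally: (0.05556² + 0.0348082²)^½ ≈ 0.0655631 m.
That is 0.0655631 m = 6.5563 cm.

6.6 centimeters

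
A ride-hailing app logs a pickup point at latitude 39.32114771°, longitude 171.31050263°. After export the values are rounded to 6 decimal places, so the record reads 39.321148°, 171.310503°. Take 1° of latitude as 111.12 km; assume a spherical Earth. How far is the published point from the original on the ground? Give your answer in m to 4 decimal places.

0.0453 m

The latitude changed by -0.00000029° and the longitude by -0.00000037°.
N–S: -0.00000029° × 111120 m/° = -0.0322248 m.
East–west at this latitude: -0.00000037° × 111120 × cos 39.3211° ≈ -0.00000037 × 85963.1 = -0.0318064 m.
Hypotenuse of the two orthogonal shifts: √(0.0322248² + 0.0318064²) = 0.0452778 m.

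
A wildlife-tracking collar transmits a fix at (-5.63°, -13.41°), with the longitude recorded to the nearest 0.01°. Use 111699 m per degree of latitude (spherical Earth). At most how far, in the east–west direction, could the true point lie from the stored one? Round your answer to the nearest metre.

Rounding to 2 decimal places leaves the longitude within ±0.005° of the true value.
Parallels shrink by cos φ, so at 5.63° a degree of longitude is 111699 × 0.9952 ≈ 111160 m.
Maximum E–W displacement: 0.005 × 111160 = 555.801 m.

556 metres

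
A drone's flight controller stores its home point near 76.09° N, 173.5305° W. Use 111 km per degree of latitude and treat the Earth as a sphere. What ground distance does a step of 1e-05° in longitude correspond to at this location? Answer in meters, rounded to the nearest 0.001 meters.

0.267 meters

One degree of longitude here spans 111000 × cos 76.09° = 111000 × 0.2404 ≈ 26684.1 m; 1e-05° of that is 0.266841 m.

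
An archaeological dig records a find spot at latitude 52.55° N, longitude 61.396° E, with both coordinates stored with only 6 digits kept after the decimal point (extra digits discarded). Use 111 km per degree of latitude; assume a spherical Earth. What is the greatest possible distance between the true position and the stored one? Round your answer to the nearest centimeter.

13 centimeters

Truncating at 6 decimal places can drop up to a full unit in the last place, so each coordinate may be off by as much as 1e-06°.
N–S: 1e-06° × 111000 m/° = 0.111 m.
E–W at 52.55°: 1e-06° × 111000 × cos 52.55° = 1e-06 × 111000 × 0.6081 ≈ 0.0674956 m.
The two errors are perpendicular, so the maximum displacement is √(0.111² + 0.0674956²) ≈ 0.12991 m.
That is 0.12991 m = 12.991 cm.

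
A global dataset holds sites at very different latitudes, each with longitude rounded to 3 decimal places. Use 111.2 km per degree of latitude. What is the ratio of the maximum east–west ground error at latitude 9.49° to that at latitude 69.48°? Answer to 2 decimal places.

Rounding to 3 decimal places leaves the longitude within ±0.0005° of the true value.
At 9.49°: 0.0005° × 111200 × cos 9.49° = 0.0005 × 111200 × 0.9863 ≈ 54.839 m.
At 69.48°: 0.0005° × 111200 × cos 69.48° = 0.0005 × 111200 × 0.3505 ≈ 19.49 m.
Ratio: 54.839 / 19.49 = cos 9.49° / cos 69.48° ≈ 2.8137.

2.81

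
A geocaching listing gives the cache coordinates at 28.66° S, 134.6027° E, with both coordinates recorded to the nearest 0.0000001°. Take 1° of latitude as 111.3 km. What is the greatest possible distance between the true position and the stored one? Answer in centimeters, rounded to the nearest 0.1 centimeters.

Rounding to 7 decimal places leaves each coordinate within ±5e-08° of the true value.
Latitude error → 5e-08 × 111300 = 0.005565 m along the meridian.
Longitude error → 5e-08 × 111300 × cos 28.66° = 5e-08 × 111300 × 0.8775 ≈ 0.00488318 m.
The two errors are perpendicular, so the maximum displacement is √(0.005565² + 0.00488318²) ≈ 0.0074037 m.
That is 0.0074037 m = 0.74037 cm.

0.7 centimeters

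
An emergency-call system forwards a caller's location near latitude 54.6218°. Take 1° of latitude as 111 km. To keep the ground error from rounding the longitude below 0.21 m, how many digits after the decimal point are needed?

6 decimal places

At 54.6218° one degree of longitude covers 111000 × cos 54.6218° ≈ 111000 × 0.5790 ≈ 64265.8 m.
With N decimal places the half-ulp bound is 0.5·10⁻ᴺ°, or 0.5·10⁻ᴺ × 64265.8 m on the ground.
Setting 32132.9 × 10⁻ᴺ ≤ 0.21 gives 10ᴺ ≥ 1.53e+05, i.e. N ≥ 5.18.
So 6 decimal places suffice (0.0321 m); 5 would allow up to 0.321 m.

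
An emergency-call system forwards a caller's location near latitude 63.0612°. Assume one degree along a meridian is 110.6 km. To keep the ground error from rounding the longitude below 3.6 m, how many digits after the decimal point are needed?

4

At 63.0612° one degree of longitude covers 110600 × cos 63.0612° ≈ 110600 × 0.4530 ≈ 50106.1 m.
With N decimal places the half-ulp bound is 0.5·10⁻ᴺ°, or 0.5·10⁻ᴺ × 50106.1 m on the ground.
Need 0.5 × 50106.1 × 10⁻ᴺ ≤ 3.6 → 10⁻ᴺ ≤ 1.437e-04, so N ≥ 3.84.
At 3 places the error can reach 25.1 m, but 4 places keeps it to 2.51 m.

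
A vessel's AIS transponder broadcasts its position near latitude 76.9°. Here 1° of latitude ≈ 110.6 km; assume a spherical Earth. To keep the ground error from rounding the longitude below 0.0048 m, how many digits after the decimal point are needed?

7

At 76.9° one degree of longitude covers 110600 × cos 76.9° ≈ 110600 × 0.2267 ≈ 25067.6 m.
With N decimal places the half-ulp bound is 0.5·10⁻ᴺ°, or 0.5·10⁻ᴺ × 25067.6 m on the ground.
Need 0.5 × 25067.6 × 10⁻ᴺ ≤ 0.0048 → 10⁻ᴺ ≤ 3.830e-07, so N ≥ 6.42.
N = 6 would give 0.0125 m (too coarse); N = 7 gives 0.00125 m ≤ 0.0048 m.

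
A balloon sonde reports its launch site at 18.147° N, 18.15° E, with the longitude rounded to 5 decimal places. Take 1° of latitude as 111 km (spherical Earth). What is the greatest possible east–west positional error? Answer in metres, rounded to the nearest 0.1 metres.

0.5 metres

Rounding to 5 decimal places leaves the longitude within ±5e-06° of the true value.
At latitude 18.147° a degree of longitude spans 111000 m × cos 18.147° = 111000 × 0.9503 ≈ 105479 m.
East–west error: 5e-06° × 105479 m/° ≈ 0.527395 m.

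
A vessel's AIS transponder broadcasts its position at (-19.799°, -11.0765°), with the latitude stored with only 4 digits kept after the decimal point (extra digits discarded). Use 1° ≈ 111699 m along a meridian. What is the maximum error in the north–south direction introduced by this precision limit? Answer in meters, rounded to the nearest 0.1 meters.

Truncating at 4 decimal places can drop up to a full unit in the last place, so the latitude may be off by as much as 0.0001°.
So the N–S error is at most 0.0001 × 111699 = 11.1699 m.

11.2 meters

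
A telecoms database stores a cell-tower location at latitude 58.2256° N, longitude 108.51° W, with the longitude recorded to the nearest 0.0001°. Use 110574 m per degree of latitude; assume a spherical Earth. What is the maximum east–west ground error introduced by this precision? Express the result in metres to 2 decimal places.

2.91 metres

Rounding to 4 decimal places leaves the longitude within ±5e-05° of the true value.
At latitude 58.2256° a degree of longitude spans 110574 m × cos 58.2256° = 110574 × 0.5266 ≈ 58225.6 m.
So at most 5e-05° × 58225.6 ≈ 2.91128 m east–west.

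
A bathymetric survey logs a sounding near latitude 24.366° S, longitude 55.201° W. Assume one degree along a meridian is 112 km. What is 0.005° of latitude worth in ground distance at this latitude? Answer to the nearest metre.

560 metres

Along a meridian 0.005° is 0.005 × 112000 = 560 m.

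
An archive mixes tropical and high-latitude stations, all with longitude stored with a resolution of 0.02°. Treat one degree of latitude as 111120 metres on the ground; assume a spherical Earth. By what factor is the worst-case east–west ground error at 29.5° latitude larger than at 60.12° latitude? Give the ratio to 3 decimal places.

1.747

With a 0.02° grid the true value lies within half a step, ±0.02°/2 = ±0.01°, of the stored one.
At 29.5°: 0.01° × 111120 × cos 29.5° = 0.01 × 111120 × 0.8704 ≈ 967.14 m.
At 60.12°: 0.01° × 111120 × cos 60.12° = 0.01 × 111120 × 0.4982 ≈ 553.58 m.
Ratio: 967.14 / 553.58 = cos 29.5° / cos 60.12° ≈ 1.7471.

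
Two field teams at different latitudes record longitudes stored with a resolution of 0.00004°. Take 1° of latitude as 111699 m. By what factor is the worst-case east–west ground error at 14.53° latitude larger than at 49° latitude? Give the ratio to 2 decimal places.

1.48

With a 0.00004° grid the true value lies within half a step, ±0.00004°/2 = ±2e-05°, of the stored one.
Error at 14.53° = 2e-05° × 111699 × cos 14.53° ≈ 2.234 × 0.9680 = 2.1625 m.
At 49°: 2e-05° × 111699 × cos 49° = 2e-05 × 111699 × 0.6561 ≈ 1.4656 m.
Ratio: 2.1625 / 1.4656 = cos 14.53° / cos 49° ≈ 1.4755.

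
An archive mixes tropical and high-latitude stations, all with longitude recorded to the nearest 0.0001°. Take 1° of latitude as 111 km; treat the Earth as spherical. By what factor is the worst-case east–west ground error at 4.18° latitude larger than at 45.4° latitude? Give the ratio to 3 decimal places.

1.420

Rounding to 4 decimal places leaves the longitude within ±5e-05° of the true value.
Error at 4.18° = 5e-05° × 111000 × cos 4.18° ≈ 5.55 × 0.9973 = 5.5352 m.
Error at 45.4° = 5e-05° × 111000 × cos 45.4° ≈ 5.55 × 0.7022 = 3.8969 m.
Ratio: 5.5352 / 3.8969 = cos 4.18° / cos 45.4° ≈ 1.4204.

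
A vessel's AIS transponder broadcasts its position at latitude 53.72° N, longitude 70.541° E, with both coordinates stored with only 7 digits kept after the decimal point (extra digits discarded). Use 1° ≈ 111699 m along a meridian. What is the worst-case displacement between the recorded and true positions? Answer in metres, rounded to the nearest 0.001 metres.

Truncating at 7 decimal places can drop up to a full unit in the last place, so each coordinate may be off by as much as 1e-07°.
Latitude error → 1e-07 × 111699 = 0.0111699 m along the meridian.
Longitude error → 1e-07 × 111699 × cos 53.72° = 1e-07 × 111699 × 0.5917 ≈ 0.00660959 m.
Combining orthogonally: (0.0111699² + 0.00660959²)^½ ≈ 0.012979 m.

0.013 metres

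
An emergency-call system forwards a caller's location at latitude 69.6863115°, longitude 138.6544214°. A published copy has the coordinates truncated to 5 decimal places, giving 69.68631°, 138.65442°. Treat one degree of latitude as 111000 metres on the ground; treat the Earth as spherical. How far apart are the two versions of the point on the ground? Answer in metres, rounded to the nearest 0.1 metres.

Δlat = 69.6863115 − 69.68631 = +0.0000015°; Δlon = 138.6544214 − 138.65442 = +0.0000014°.
N–S: 0.0000015° × 111000 m/° = 0.1665 m.
E–W at 69.6863°: 0.0000014° × 111000 × cos 69.6863° = 0.0000014 × 111000 × 0.3472 ≈ 0.0539486 m.
Combined displacement = (0.1665² + 0.0539486²)^½ ≈ 0.175022 m.

0.2 metres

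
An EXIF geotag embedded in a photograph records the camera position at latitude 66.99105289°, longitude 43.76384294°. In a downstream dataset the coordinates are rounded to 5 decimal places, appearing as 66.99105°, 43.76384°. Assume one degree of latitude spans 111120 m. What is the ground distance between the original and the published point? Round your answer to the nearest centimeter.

35 centimeters

The latitude changed by +0.00000289° and the longitude by +0.00000294°.
North–south shift: 0.00000289 × 111120 = 0.321137 m.
East–west at this latitude: 0.00000294° × 111120 × cos 66.9911° ≈ 0.00000294 × 43434 = 0.127696 m.
Combined displacement = (0.321137² + 0.127696²)^½ ≈ 0.345594 m.
That is 0.345594 m = 34.559 cm.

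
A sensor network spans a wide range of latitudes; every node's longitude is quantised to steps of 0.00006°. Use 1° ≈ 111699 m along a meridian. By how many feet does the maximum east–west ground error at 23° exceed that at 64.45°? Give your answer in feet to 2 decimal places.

5.38 feet

With a 0.00006° grid the true value lies within half a step, ±0.00006°/2 = ±3e-05°, of the stored one.
Error at 23° = 3e-05° × 111699 × cos 23° ≈ 3.351 × 0.9205 = 3.0846 m.
At 64.45°: 3e-05° × 111699 × cos 64.45° = 3e-05 × 111699 × 0.4313 ≈ 1.4453 m.
Difference: 3.0846 − 1.4453 = 1.6393 m.
Converting: 1.63932 m × 3.2808 ft/m ≈ 5.3783 ft.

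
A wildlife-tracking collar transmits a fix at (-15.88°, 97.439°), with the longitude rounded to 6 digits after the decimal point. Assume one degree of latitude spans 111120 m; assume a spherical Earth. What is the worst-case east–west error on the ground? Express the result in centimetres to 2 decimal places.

Rounding to 6 decimal places leaves the longitude within ±5e-07° of the true value.
Parallels shrink by cos φ, so at 15.88° a degree of longitude is 111120 × 0.9618 ≈ 106879 m.
East–west error: 5e-07° × 106879 m/° ≈ 0.0534397 m.
That is 0.0534397 m = 5.344 cm.

5.34 centimetres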